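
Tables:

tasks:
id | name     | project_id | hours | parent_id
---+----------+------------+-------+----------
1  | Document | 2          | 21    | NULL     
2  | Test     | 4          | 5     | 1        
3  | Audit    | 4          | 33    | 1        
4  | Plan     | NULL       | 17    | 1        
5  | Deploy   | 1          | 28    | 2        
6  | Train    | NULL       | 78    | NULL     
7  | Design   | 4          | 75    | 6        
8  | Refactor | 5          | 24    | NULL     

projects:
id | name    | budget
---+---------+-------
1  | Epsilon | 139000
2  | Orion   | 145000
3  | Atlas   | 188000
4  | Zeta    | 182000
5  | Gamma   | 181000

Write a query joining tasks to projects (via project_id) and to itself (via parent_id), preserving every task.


Two LEFT JOINs from the same base table tasks: one to projects via project_id, one to tasks itself via parent_id. Both are LEFT so every task is preserved.
Match against projects:
  - task 1 (Document): project_id=2 -> matches Orion
  - task 2 (Test): project_id=4 -> matches Zeta
  - task 3 (Audit): project_id=4 -> matches Zeta
  - task 4 (Plan): project_id=NULL, no match -> kept with NULL
  - task 5 (Deploy): project_id=1 -> matches Epsilon
  - task 6 (Train): project_id=NULL, no match -> kept with NULL
  - task 7 (Design): project_id=4 -> matches Zeta
  - task 8 (Refactor): project_id=5 -> matches Gamma
Match against tasks (self):
  - task 1 (Document): parent_id=NULL -> NULL
  - task 2 (Test): parent_id=1 -> Document
  - task 3 (Audit): parent_id=1 -> Document
  - task 4 (Plan): parent_id=1 -> Document
  - task 5 (Deploy): parent_id=2 -> Test
  - task 6 (Train): parent_id=NULL -> NULL
  - task 7 (Design): parent_id=6 -> Train
  - task 8 (Refactor): parent_id=NULL -> NULL

SQL:
SELECT a.name, b.name AS project, c.name AS parent
FROM tasks a
LEFT JOIN projects b ON a.project_id = b.id
LEFT JOIN tasks c ON a.parent_id = c.id

Result:
name     | project | parent  
---------+---------+---------
Document | Orion   | NULL    
Test     | Zeta    | Document
Audit    | Zeta    | Document
Plan     | NULL    | Document
Deploy   | Epsilon | Test    
Train    | NULL    | NULL    
Design   | Zeta    | Train   
Refactor | Gamma   | NULL    


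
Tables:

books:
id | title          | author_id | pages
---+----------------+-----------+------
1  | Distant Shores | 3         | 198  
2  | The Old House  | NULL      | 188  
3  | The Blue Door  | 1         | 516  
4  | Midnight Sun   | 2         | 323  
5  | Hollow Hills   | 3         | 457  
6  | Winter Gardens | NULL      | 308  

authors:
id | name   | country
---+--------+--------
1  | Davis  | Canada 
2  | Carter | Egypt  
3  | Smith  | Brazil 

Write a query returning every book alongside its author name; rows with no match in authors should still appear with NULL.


LEFT JOIN keeps every row from books (the left table); where author_id has no match in authors, the author columns become NULL. Walk through each book:
  - book 1 (Distant Shores): author_id=3 -> matches Smith
  - book 2 (The Old House): author_id=NULL, no match -> kept with NULL
  - book 3 (The Blue Door): author_id=1 -> matches Davis
  - book 4 (Midnight Sun): author_id=2 -> matches Carter
  - book 5 (Hollow Hills): author_id=3 -> matches Smith
  - book 6 (Winter Gardens): author_id=NULL, no match -> kept with NULL
All 6 rows appear; 2 have NULL author.

SQL:
SELECT a.title, b.name AS author
FROM books a
LEFT JOIN authors b ON a.author_id = b.id

Result:
title          | author
---------------+-------
Distant Shores | Smith 
The Old House  | NULL  
The Blue Door  | Davis 
Midnight Sun   | Carter
Hollow Hills   | Smith 
Winter Gardens | NULL  


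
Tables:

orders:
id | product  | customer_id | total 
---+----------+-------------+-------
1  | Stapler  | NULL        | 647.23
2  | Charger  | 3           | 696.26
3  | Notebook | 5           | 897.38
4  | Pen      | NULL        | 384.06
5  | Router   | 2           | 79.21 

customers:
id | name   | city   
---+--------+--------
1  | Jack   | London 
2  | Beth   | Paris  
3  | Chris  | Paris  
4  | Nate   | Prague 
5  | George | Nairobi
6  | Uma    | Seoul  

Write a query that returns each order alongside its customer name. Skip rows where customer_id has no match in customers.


INNER JOIN keeps only orders rows whose customer_id matches an id in customers. Walk through each order:
  - order 1 (Stapler): customer_id=NULL, no match -> dropped
  - order 2 (Charger): customer_id=3 -> matches Chris
  - order 3 (Notebook): customer_id=5 -> matches George
  - order 4 (Pen): customer_id=NULL, no match -> dropped
  - order 5 (Router): customer_id=2 -> matches Beth
So 2 of 5 rows are dropped.

SQL:
SELECT a.product, b.name AS customer
FROM orders a
INNER JOIN customers b ON a.customer_id = b.id

Result:
product  | customer
---------+---------
Charger  | Chris   
Notebook | George  
Router   | Beth    


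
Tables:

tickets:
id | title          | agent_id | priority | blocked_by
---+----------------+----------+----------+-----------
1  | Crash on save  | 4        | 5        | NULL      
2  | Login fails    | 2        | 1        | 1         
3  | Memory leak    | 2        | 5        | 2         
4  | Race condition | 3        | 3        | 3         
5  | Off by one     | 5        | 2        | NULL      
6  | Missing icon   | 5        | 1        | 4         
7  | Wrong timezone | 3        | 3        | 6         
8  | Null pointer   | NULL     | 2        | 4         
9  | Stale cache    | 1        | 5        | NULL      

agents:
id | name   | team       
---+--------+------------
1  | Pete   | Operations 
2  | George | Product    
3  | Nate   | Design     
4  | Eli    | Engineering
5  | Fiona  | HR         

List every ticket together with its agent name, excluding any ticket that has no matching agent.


INNER JOIN keeps only tickets rows whose agent_id matches an id in agents. Walk through each ticket:
  - ticket 1 (Crash on save): agent_id=4 -> matches Eli
  - ticket 2 (Login fails): agent_id=2 -> matches George
  - ticket 3 (Memory leak): agent_id=2 -> matches George
  - ticket 4 (Race condition): agent_id=3 -> matches Nate
  - ticket 5 (Off by one): agent_id=5 -> matches Fiona
  - ticket 6 (Missing icon): agent_id=5 -> matches Fiona
  - ticket 7 (Wrong timezone): agent_id=3 -> matches Nate
  - ticket 8 (Null pointer): agent_id=NULL, no match -> dropped
  - ticket 9 (Stale cache): agent_id=1 -> matches Pete
So 1 of 9 rows is dropped.

SQL:
SELECT a.title, b.name AS agent
FROM tickets a
INNER JOIN agents b ON a.agent_id = b.id

Result:
title          | agent 
---------------+-------
Crash on save  | Eli   
Login fails    | George
Memory leak    | George
Race condition | Nate  
Off by one     | Fiona 
Missing icon   | Fiona 
Wrong timezone | Nate  
Stale cache    | Pete  


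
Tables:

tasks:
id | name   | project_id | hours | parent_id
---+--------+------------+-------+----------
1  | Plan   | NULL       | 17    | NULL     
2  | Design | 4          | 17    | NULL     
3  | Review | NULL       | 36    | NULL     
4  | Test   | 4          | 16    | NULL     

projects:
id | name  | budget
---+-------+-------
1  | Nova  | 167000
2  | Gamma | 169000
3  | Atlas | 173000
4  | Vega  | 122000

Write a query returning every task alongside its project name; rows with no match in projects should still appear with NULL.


LEFT JOIN keeps every row from tasks (the left table); where project_id has no match in projects, the project columns become NULL. Walk through each task:
  - task 1 (Plan): project_id=NULL, no match -> kept with NULL
  - task 2 (Design): project_id=4 -> matches Vega
  - task 3 (Review): project_id=NULL, no match -> kept with NULL
  - task 4 (Test): project_id=4 -> matches Vega
All 4 rows appear; 2 have NULL project.

SQL:
SELECT a.name, b.name AS project
FROM tasks a
LEFT JOIN projects b ON a.project_id = b.id

Result:
name   | project
-------+--------
Plan   | NULL   
Design | Vega   
Review | NULL   
Test   | Vega   


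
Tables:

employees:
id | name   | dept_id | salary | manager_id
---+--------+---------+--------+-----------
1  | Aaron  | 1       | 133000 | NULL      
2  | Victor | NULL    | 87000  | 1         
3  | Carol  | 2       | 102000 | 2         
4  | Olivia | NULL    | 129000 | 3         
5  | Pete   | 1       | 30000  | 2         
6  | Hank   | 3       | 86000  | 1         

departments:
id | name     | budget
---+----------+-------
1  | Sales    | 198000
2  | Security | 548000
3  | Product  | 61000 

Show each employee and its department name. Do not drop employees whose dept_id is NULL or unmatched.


LEFT JOIN keeps every row from employees (the left table); where dept_id has no match in departments, the department columns become NULL. Walk through each employee:
  - employee 1 (Aaron): dept_id=1 -> matches Sales
  - employee 2 (Victor): dept_id=NULL, no match -> kept with NULL
  - employee 3 (Carol): dept_id=2 -> matches Security
  - employee 4 (Olivia): dept_id=NULL, no match -> kept with NULL
  - employee 5 (Pete): dept_id=1 -> matches Sales
  - employee 6 (Hank): dept_id=3 -> matches Product
All 6 rows appear; 2 have NULL department.

SQL:
SELECT a.name, b.name AS department
FROM employees a
LEFT JOIN departments b ON a.dept_id = b.id

Result:
name   | department
-------+-----------
Aaron  | Sales     
Victor | NULL      
Carol  | Security  
Olivia | NULL      
Pete   | Sales     
Hank   | Product   


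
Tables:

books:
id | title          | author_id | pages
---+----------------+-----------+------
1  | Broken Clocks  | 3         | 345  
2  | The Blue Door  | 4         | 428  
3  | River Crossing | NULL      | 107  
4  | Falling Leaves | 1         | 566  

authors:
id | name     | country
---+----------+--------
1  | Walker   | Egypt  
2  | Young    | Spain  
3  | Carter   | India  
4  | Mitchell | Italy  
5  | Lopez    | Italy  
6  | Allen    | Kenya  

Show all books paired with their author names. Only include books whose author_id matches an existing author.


INNER JOIN keeps only books rows whose author_id matches an id in authors. Walk through each book:
  - book 1 (Broken Clocks): author_id=3 -> matches Carter
  - book 2 (The Blue Door): author_id=4 -> matches Mitchell
  - book 3 (River Crossing): author_id=NULL, no match -> dropped
  - book 4 (Falling Leaves): author_id=1 -> matches Walker
So 1 of 4 rows is dropped.

SQL:
SELECT a.title, b.name AS author
FROM books a
INNER JOIN authors b ON a.author_id = b.id

Result:
title          | author  
---------------+---------
Broken Clocks  | Carter  
The Blue Door  | Mitchell
Falling Leaves | Walker  


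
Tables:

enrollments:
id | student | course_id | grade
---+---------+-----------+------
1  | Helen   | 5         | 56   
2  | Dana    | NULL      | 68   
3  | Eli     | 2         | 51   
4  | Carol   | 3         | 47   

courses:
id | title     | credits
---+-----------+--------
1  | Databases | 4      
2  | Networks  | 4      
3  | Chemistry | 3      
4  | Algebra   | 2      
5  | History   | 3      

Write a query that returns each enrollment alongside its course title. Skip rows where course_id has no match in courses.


INNER JOIN keeps only enrollments rows whose course_id matches an id in courses. Walk through each enrollment:
  - enrollment 1 (Helen): course_id=5 -> matches History
  - enrollment 2 (Dana): course_id=NULL, no match -> dropped
  - enrollment 3 (Eli): course_id=2 -> matches Networks
  - enrollment 4 (Carol): course_id=3 -> matches Chemistry
So 1 of 4 rows is dropped.

SQL:
SELECT a.student, b.title AS course
FROM enrollments a
INNER JOIN courses b ON a.course_id = b.id

Result:
student | course   
--------+----------
Helen   | History  
Eli     | Networks 
Carol   | Chemistry


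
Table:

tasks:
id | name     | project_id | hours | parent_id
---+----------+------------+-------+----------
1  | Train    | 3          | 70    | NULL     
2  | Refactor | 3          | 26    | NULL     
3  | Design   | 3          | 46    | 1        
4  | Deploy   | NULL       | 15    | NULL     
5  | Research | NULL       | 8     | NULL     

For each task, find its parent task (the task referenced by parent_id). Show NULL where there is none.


This is a self-join: tasks is joined to a second copy of itself, matching each row's parent_id to another row's id. Use LEFT JOIN so rows with parent_id=NULL are kept.
  - task 1 (Train): parent_id=NULL -> NULL
  - task 2 (Refactor): parent_id=NULL -> NULL
  - task 3 (Design): parent_id=1 -> Train
  - task 4 (Deploy): parent_id=NULL -> NULL
  - task 5 (Research): parent_id=NULL -> NULL

SQL:
SELECT a.name AS item, b.name AS parent
FROM tasks a
LEFT JOIN tasks b ON a.parent_id = b.id

Result:
item     | parent
---------+-------
Train    | NULL  
Refactor | NULL  
Design   | Train 
Deploy   | NULL  
Research | NULL  


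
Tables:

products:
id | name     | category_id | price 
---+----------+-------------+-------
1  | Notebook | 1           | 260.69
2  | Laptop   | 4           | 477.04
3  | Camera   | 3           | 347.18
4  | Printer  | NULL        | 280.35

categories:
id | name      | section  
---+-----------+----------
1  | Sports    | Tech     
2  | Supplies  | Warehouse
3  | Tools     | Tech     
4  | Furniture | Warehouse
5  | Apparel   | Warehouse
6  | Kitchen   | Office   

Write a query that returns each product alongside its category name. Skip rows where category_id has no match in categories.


INNER JOIN keeps only products rows whose category_id matches an id in categories. Walk through each product:
  - product 1 (Notebook): category_id=1 -> matches Sports
  - product 2 (Laptop): category_id=4 -> matches Furniture
  - product 3 (Camera): category_id=3 -> matches Tools
  - product 4 (Printer): category_id=NULL, no match -> dropped
So 1 of 4 rows is dropped.

SQL:
SELECT a.name, b.name AS category
FROM products a
INNER JOIN categories b ON a.category_id = b.id

Result:
name     | category 
---------+----------
Notebook | Sports   
Laptop   | Furniture
Camera   | Tools    


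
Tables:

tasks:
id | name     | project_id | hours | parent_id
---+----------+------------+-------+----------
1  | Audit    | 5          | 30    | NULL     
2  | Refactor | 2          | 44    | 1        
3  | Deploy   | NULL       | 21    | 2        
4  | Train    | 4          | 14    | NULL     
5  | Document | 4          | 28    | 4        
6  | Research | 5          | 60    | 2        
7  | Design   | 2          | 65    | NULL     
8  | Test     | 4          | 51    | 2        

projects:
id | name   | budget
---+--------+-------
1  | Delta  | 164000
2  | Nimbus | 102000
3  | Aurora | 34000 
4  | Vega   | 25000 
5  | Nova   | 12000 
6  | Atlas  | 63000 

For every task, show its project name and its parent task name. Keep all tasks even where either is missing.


Two LEFT JOINs from the same base table tasks: one to projects via project_id, one to tasks itself via parent_id. Both are LEFT so every task is preserved.
Match against projects:
  - task 1 (Audit): project_id=5 -> matches Nova
  - task 2 (Refactor): project_id=2 -> matches Nimbus
  - task 3 (Deploy): project_id=NULL, no match -> kept with NULL
  - task 4 (Train): project_id=4 -> matches Vega
  - task 5 (Document): project_id=4 -> matches Vega
  - task 6 (Research): project_id=5 -> matches Nova
  - task 7 (Design): project_id=2 -> matches Nimbus
  - task 8 (Test): project_id=4 -> matches Vega
Match against tasks (self):
  - task 1 (Audit): parent_id=NULL -> NULL
  - task 2 (Refactor): parent_id=1 -> Audit
  - task 3 (Deploy): parent_id=2 -> Refactor
  - task 4 (Train): parent_id=NULL -> NULL
  - task 5 (Document): parent_id=4 -> Train
  - task 6 (Research): parent_id=2 -> Refactor
  - task 7 (Design): parent_id=NULL -> NULL
  - task 8 (Test): parent_id=2 -> Refactor

SQL:
SELECT a.name, b.name AS project, c.name AS parent
FROM tasks a
LEFT JOIN projects b ON a.project_id = b.id
LEFT JOIN tasks c ON a.parent_id = c.id

Result:
name     | project | parent  
---------+---------+---------
Audit    | Nova    | NULL    
Refactor | Nimbus  | Audit   
Deploy   | NULL    | Refactor
Train    | Vega    | NULL    
Document | Vega    | Train   
Research | Nova    | Refactor
Design   | Nimbus  | NULL    
Test     | Vega    | Refactor


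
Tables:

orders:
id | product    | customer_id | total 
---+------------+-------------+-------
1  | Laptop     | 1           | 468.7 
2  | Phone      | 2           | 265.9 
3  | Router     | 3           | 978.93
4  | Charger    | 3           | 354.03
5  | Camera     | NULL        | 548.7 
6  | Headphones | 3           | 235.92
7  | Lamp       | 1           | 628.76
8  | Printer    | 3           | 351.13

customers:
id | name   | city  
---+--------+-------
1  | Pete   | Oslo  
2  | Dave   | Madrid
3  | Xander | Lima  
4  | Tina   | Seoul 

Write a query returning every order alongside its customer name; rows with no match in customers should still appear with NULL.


LEFT JOIN keeps every row from orders (the left table); where customer_id has no match in customers, the customer columns become NULL. Walk through each order:
  - order 1 (Laptop): customer_id=1 -> matches Pete
  - order 2 (Phone): customer_id=2 -> matches Dave
  - order 3 (Router): customer_id=3 -> matches Xander
  - order 4 (Charger): customer_id=3 -> matches Xander
  - order 5 (Camera): customer_id=NULL, no match -> kept with NULL
  - order 6 (Headphones): customer_id=3 -> matches Xander
  - order 7 (Lamp): customer_id=1 -> matches Pete
  - order 8 (Printer): customer_id=3 -> matches Xander
All 8 rows appear; 1 has NULL customer.

SQL:
SELECT a.product, b.name AS customer
FROM orders a
LEFT JOIN customers b ON a.customer_id = b.id

Result:
product    | customer
-----------+---------
Laptop     | Pete    
Phone      | Dave    
Router     | Xander  
Charger    | Xander  
Camera     | NULL    
Headphones | Xander  
Lamp       | Pete    
Printer    | Xander  


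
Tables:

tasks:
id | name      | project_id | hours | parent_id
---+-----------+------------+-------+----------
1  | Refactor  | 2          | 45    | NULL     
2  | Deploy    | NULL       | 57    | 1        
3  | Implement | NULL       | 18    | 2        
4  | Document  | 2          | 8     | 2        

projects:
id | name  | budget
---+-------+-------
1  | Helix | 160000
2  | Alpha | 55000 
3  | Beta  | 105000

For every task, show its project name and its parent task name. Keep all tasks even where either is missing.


Two LEFT JOINs from the same base table tasks: one to projects via project_id, one to tasks itself via parent_id. Both are LEFT so every task is preserved.
Match against projects:
  - task 1 (Refactor): project_id=2 -> matches Alpha
  - task 2 (Deploy): project_id=NULL, no match -> kept with NULL
  - task 3 (Implement): project_id=NULL, no match -> kept with NULL
  - task 4 (Document): project_id=2 -> matches Alpha
Match against tasks (self):
  - task 1 (Refactor): parent_id=NULL -> NULL
  - task 2 (Deploy): parent_id=1 -> Refactor
  - task 3 (Implement): parent_id=2 -> Deploy
  - task 4 (Document): parent_id=2 -> Deploy

SQL:
SELECT a.name, b.name AS project, c.name AS parent
FROM tasks a
LEFT JOIN projects b ON a.project_id = b.id
LEFT JOIN tasks c ON a.parent_id = c.id

Result:
name      | project | parent  
----------+---------+---------
Refactor  | Alpha   | NULL    
Deploy    | NULL    | Refactor
Implement | NULL    | Deploy  
Document  | Alpha   | Deploy  


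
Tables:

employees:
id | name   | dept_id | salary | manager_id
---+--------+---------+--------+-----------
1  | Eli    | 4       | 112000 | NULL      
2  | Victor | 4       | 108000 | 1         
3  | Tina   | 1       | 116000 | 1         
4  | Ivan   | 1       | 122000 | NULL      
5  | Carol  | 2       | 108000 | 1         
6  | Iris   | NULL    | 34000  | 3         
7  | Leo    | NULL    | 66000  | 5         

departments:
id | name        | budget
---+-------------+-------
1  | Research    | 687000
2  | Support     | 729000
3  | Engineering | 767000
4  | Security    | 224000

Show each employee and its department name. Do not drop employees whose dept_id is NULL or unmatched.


LEFT JOIN keeps every row from employees (the left table); where dept_id has no match in departments, the department columns become NULL. Walk through each employee:
  - employee 1 (Eli): dept_id=4 -> matches Security
  - employee 2 (Victor): dept_id=4 -> matches Security
  - employee 3 (Tina): dept_id=1 -> matches Research
  - employee 4 (Ivan): dept_id=1 -> matches Research
  - employee 5 (Carol): dept_id=2 -> matches Support
  - employee 6 (Iris): dept_id=NULL, no match -> kept with NULL
  - employee 7 (Leo): dept_id=NULL, no match -> kept with NULL
All 7 rows appear; 2 have NULL department.

SQL:
SELECT a.name, b.name AS department
FROM employees a
LEFT JOIN departments b ON a.dept_id = b.id

Result:
name   | department
-------+-----------
Eli    | Security  
Victor | Security  
Tina   | Research  
Ivan   | Research  
Carol  | Support   
Iris   | NULL      
Leo    | NULL      


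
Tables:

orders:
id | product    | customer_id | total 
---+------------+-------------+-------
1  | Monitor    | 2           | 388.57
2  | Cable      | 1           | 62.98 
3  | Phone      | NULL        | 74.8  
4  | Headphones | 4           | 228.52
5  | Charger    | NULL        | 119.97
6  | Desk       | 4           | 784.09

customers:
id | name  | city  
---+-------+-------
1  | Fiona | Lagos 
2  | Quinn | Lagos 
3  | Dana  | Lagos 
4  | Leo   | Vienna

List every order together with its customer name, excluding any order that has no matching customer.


INNER JOIN keeps only orders rows whose customer_id matches an id in customers. Walk through each order:
  - order 1 (Monitor): customer_id=2 -> matches Quinn
  - order 2 (Cable): customer_id=1 -> matches Fiona
  - order 3 (Phone): customer_id=NULL, no match -> dropped
  - order 4 (Headphones): customer_id=4 -> matches Leo
  - order 5 (Charger): customer_id=NULL, no match -> dropped
  - order 6 (Desk): customer_id=4 -> matches Leo
So 2 of 6 rows are dropped.

SQL:
SELECT a.product, b.name AS customer
FROM orders a
INNER JOIN customers b ON a.customer_id = b.id

Result:
product    | customer
-----------+---------
Monitor    | Quinn   
Cable      | Fiona   
Headphones | Leo     
Desk       | Leo     


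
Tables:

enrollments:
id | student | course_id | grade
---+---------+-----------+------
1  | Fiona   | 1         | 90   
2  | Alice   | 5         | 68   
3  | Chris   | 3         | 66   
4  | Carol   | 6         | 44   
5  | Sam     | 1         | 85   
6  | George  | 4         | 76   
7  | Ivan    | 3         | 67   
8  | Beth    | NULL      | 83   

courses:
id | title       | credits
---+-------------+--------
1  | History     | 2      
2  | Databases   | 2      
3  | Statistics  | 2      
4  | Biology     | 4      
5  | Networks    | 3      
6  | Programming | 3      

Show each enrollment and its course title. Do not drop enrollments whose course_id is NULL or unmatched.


LEFT JOIN keeps every row from enrollments (the left table); where course_id has no match in courses, the course columns become NULL. Walk through each enrollment:
  - enrollment 1 (Fiona): course_id=1 -> matches History
  - enrollment 2 (Alice): course_id=5 -> matches Networks
  - enrollment 3 (Chris): course_id=3 -> matches Statistics
  - enrollment 4 (Carol): course_id=6 -> matches Programming
  - enrollment 5 (Sam): course_id=1 -> matches History
  - enrollment 6 (George): course_id=4 -> matches Biology
  - enrollment 7 (Ivan): course_id=3 -> matches Statistics
  - enrollment 8 (Beth): course_id=NULL, no match -> kept with NULL
All 8 rows appear; 1 has NULL course.

SQL:
SELECT a.student, b.title AS course
FROM enrollments a
LEFT JOIN courses b ON a.course_id = b.id

Result:
student | course     
--------+------------
Fiona   | History    
Alice   | Networks   
Chris   | Statistics 
Carol   | Programming
Sam     | History    
George  | Biology    
Ivan    | Statistics 
Beth    | NULL       


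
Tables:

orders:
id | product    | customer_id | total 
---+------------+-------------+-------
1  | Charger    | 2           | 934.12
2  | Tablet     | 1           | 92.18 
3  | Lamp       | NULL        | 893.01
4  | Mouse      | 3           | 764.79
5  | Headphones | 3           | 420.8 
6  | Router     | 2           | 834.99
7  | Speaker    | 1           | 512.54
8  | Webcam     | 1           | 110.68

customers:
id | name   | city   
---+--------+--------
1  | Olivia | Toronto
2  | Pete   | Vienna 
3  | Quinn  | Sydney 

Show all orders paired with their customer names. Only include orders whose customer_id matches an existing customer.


INNER JOIN keeps only orders rows whose customer_id matches an id in customers. Walk through each order:
  - order 1 (Charger): customer_id=2 -> matches Pete
  - order 2 (Tablet): customer_id=1 -> matches Olivia
  - order 3 (Lamp): customer_id=NULL, no match -> dropped
  - order 4 (Mouse): customer_id=3 -> matches Quinn
  - order 5 (Headphones): customer_id=3 -> matches Quinn
  - order 6 (Router): customer_id=2 -> matches Pete
  - order 7 (Speaker): customer_id=1 -> matches Olivia
  - order 8 (Webcam): customer_id=1 -> matches Olivia
So 1 of 8 rows is dropped.

SQL:
SELECT a.product, b.name AS customer
FROM orders a
INNER JOIN customers b ON a.customer_id = b.id

Result:
product    | customer
-----------+---------
Charger    | Pete    
Tablet     | Olivia  
Mouse      | Quinn   
Headphones | Quinn   
Router     | Pete    
Speaker    | Olivia  
Webcam     | Olivia  


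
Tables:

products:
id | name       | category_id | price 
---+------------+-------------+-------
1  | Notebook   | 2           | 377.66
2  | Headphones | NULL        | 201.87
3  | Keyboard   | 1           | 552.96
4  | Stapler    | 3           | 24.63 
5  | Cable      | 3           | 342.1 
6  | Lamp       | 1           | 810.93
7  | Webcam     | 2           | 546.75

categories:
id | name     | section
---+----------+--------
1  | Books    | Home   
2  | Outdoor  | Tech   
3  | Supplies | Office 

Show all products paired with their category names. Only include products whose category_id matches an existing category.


INNER JOIN keeps only products rows whose category_id matches an id in categories. Walk through each product:
  - product 1 (Notebook): category_id=2 -> matches Outdoor
  - product 2 (Headphones): category_id=NULL, no match -> dropped
  - product 3 (Keyboard): category_id=1 -> matches Books
  - product 4 (Stapler): category_id=3 -> matches Supplies
  - product 5 (Cable): category_id=3 -> matches Supplies
  - product 6 (Lamp): category_id=1 -> matches Books
  - product 7 (Webcam): category_id=2 -> matches Outdoor
So 1 of 7 rows is dropped.

SQL:
SELECT a.name, b.name AS category
FROM products a
INNER JOIN categories b ON a.category_id = b.id

Result:
name     | category
---------+---------
Notebook | Outdoor 
Keyboard | Books   
Stapler  | Supplies
Cable    | Supplies
Lamp     | Books   
Webcam   | Outdoor 


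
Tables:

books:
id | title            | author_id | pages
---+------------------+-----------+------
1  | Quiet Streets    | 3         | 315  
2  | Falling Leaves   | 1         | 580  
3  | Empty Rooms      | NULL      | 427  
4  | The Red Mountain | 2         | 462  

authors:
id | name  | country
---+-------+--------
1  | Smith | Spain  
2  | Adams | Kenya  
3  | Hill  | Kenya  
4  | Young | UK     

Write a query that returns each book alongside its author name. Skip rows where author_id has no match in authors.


INNER JOIN keeps only books rows whose author_id matches an id in authors. Walk through each book:
  - book 1 (Quiet Streets): author_id=3 -> matches Hill
  - book 2 (Falling Leaves): author_id=1 -> matches Smith
  - book 3 (Empty Rooms): author_id=NULL, no match -> dropped
  - book 4 (The Red Mountain): author_id=2 -> matches Adams
So 1 of 4 rows is dropped.

SQL:
SELECT a.title, b.name AS author
FROM books a
INNER JOIN authors b ON a.author_id = b.id

Result:
title            | author
-----------------+-------
Quiet Streets    | Hill  
Falling Leaves   | Smith 
The Red Mountain | Adams 


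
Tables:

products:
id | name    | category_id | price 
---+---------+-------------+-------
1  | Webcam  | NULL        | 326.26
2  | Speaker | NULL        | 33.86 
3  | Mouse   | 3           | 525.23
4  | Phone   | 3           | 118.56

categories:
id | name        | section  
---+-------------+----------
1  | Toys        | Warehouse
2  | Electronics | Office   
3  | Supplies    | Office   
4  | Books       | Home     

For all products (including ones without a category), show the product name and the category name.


LEFT JOIN keeps every row from products (the left table); where category_id has no match in categories, the category columns become NULL. Walk through each product:
  - product 1 (Webcam): category_id=NULL, no match -> kept with NULL
  - product 2 (Speaker): category_id=NULL, no match -> kept with NULL
  - product 3 (Mouse): category_id=3 -> matches Supplies
  - product 4 (Phone): category_id=3 -> matches Supplies
All 4 rows appear; 2 have NULL category.

SQL:
SELECT a.name, b.name AS category
FROM products a
LEFT JOIN categories b ON a.category_id = b.id

Result:
name    | category
--------+---------
Webcam  | NULL    
Speaker | NULL    
Mouse   | Supplies
Phone   | Supplies


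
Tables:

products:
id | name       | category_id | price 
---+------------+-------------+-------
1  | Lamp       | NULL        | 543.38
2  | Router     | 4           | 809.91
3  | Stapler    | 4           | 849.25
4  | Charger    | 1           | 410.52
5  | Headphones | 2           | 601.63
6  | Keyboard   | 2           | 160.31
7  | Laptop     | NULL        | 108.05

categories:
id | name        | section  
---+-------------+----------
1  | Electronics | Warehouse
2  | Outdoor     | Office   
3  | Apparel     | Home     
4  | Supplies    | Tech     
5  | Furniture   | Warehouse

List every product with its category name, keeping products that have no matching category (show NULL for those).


LEFT JOIN keeps every row from products (the left table); where category_id has no match in categories, the category columns become NULL. Walk through each product:
  - product 1 (Lamp): category_id=NULL, no match -> kept with NULL
  - product 2 (Router): category_id=4 -> matches Supplies
  - product 3 (Stapler): category_id=4 -> matches Supplies
  - product 4 (Charger): category_id=1 -> matches Electronics
  - product 5 (Headphones): category_id=2 -> matches Outdoor
  - product 6 (Keyboard): category_id=2 -> matches Outdoor
  - product 7 (Laptop): category_id=NULL, no match -> kept with NULL
All 7 rows appear; 2 have NULL category.

SQL:
SELECT a.name, b.name AS category
FROM products a
LEFT JOIN categories b ON a.category_id = b.id

Result:
name       | category   
-----------+------------
Lamp       | NULL       
Router     | Supplies   
Stapler    | Supplies   
Charger    | Electronics
Headphones | Outdoor    
Keyboard   | Outdoor    
Laptop     | NULL       


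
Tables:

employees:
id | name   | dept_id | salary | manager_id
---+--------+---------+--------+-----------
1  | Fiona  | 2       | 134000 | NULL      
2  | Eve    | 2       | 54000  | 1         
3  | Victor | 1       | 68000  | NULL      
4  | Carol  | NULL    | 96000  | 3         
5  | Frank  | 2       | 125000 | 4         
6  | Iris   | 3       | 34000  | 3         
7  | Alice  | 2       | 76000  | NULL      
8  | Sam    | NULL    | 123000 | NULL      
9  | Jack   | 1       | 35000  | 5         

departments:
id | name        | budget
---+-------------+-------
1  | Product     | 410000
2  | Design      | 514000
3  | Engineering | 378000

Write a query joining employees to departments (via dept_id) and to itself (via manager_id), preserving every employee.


Two LEFT JOINs from the same base table employees: one to departments via dept_id, one to employees itself via manager_id. Both are LEFT so every employee is preserved.
Match against departments:
  - employee 1 (Fiona): dept_id=2 -> matches Design
  - employee 2 (Eve): dept_id=2 -> matches Design
  - employee 3 (Victor): dept_id=1 -> matches Product
  - employee 4 (Carol): dept_id=NULL, no match -> kept with NULL
  - employee 5 (Frank): dept_id=2 -> matches Design
  - employee 6 (Iris): dept_id=3 -> matches Engineering
  - employee 7 (Alice): dept_id=2 -> matches Design
  - employee 8 (Sam): dept_id=NULL, no match -> kept with NULL
  - employee 9 (Jack): dept_id=1 -> matches Product
Match against employees (self):
  - employee 1 (Fiona): manager_id=NULL -> NULL
  - employee 2 (Eve): manager_id=1 -> Fiona
  - employee 3 (Victor): manager_id=NULL -> NULL
  - employee 4 (Carol): manager_id=3 -> Victor
  - employee 5 (Frank): manager_id=4 -> Carol
  - employee 6 (Iris): manager_id=3 -> Victor
  - employee 7 (Alice): manager_id=NULL -> NULL
  - employee 8 (Sam): manager_id=NULL -> NULL
  - employee 9 (Jack): manager_id=5 -> Frank

SQL:
SELECT a.name, b.name AS department, c.name AS manager
FROM employees a
LEFT JOIN departments b ON a.dept_id = b.id
LEFT JOIN employees c ON a.manager_id = c.id

Result:
name   | department  | manager
-------+-------------+--------
Fiona  | Design      | NULL   
Eve    | Design      | Fiona  
Victor | Product     | NULL   
Carol  | NULL        | Victor 
Frank  | Design      | Carol  
Iris   | Engineering | Victor 
Alice  | Design      | NULL   
Sam    | NULL        | NULL   
Jack   | Product     | Frank  


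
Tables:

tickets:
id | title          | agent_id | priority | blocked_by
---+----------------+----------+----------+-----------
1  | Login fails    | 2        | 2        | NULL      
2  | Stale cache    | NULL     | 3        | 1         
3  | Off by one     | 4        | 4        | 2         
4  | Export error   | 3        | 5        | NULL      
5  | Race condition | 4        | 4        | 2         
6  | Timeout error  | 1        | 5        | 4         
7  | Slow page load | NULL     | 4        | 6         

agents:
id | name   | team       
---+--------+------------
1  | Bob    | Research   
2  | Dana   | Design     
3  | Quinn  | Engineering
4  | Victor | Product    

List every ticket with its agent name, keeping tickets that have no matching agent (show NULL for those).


LEFT JOIN keeps every row from tickets (the left table); where agent_id has no match in agents, the agent columns become NULL. Walk through each ticket:
  - ticket 1 (Login fails): agent_id=2 -> matches Dana
  - ticket 2 (Stale cache): agent_id=NULL, no match -> kept with NULL
  - ticket 3 (Off by one): agent_id=4 -> matches Victor
  - ticket 4 (Export error): agent_id=3 -> matches Quinn
  - ticket 5 (Race condition): agent_id=4 -> matches Victor
  - ticket 6 (Timeout error): agent_id=1 -> matches Bob
  - ticket 7 (Slow page load): agent_id=NULL, no match -> kept with NULL
All 7 rows appear; 2 have NULL agent.

SQL:
SELECT a.title, b.name AS agent
FROM tickets a
LEFT JOIN agents b ON a.agent_id = b.id

Result:
title          | agent 
---------------+-------
Login fails    | Dana  
Stale cache    | NULL  
Off by one     | Victor
Export error   | Quinn 
Race condition | Victor
Timeout error  | Bob   
Slow page load | NULL  


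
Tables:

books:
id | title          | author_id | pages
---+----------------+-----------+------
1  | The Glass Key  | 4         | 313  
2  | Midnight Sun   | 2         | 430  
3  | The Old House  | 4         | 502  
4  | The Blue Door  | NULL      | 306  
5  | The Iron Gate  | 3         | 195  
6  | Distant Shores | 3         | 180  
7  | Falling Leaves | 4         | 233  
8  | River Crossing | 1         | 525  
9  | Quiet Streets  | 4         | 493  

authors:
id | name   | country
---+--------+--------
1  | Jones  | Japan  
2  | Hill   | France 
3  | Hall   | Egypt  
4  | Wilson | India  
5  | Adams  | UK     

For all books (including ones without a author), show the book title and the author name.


LEFT JOIN keeps every row from books (the left table); where author_id has no match in authors, the author columns become NULL. Walk through each book:
  - book 1 (The Glass Key): author_id=4 -> matches Wilson
  - book 2 (Midnight Sun): author_id=2 -> matches Hill
  - book 3 (The Old House): author_id=4 -> matches Wilson
  - book 4 (The Blue Door): author_id=NULL, no match -> kept with NULL
  - book 5 (The Iron Gate): author_id=3 -> matches Hall
  - book 6 (Distant Shores): author_id=3 -> matches Hall
  - book 7 (Falling Leaves): author_id=4 -> matches Wilson
  - book 8 (River Crossing): author_id=1 -> matches Jones
  - book 9 (Quiet Streets): author_id=4 -> matches Wilson
All 9 rows appear; 1 has NULL author.

SQL:
SELECT a.title, b.name AS author
FROM books a
LEFT JOIN authors b ON a.author_id = b.id

Result:
title          | author
---------------+-------
The Glass Key  | Wilson
Midnight Sun   | Hill  
The Old House  | Wilson
The Blue Door  | NULL  
The Iron Gate  | Hall  
Distant Shores | Hall  
Falling Leaves | Wilson
River Crossing | Jones 
Quiet Streets  | Wilson


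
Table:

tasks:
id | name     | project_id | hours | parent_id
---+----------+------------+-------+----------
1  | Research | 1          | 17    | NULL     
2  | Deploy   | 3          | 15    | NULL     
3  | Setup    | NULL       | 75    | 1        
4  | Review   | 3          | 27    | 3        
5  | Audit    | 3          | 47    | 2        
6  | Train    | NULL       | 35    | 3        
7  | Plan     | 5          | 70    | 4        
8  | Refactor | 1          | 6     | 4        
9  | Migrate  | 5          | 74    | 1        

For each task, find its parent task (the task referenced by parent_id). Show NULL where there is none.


This is a self-join: tasks is joined to a second copy of itself, matching each row's parent_id to another row's id. Use LEFT JOIN so rows with parent_id=NULL are kept.
  - task 1 (Research): parent_id=NULL -> NULL
  - task 2 (Deploy): parent_id=NULL -> NULL
  - task 3 (Setup): parent_id=1 -> Research
  - task 4 (Review): parent_id=3 -> Setup
  - task 5 (Audit): parent_id=2 -> Deploy
  - task 6 (Train): parent_id=3 -> Setup
  - task 7 (Plan): parent_id=4 -> Review
  - task 8 (Refactor): parent_id=4 -> Review
  - task 9 (Migrate): parent_id=1 -> Research

SQL:
SELECT a.name AS item, b.name AS parent
FROM tasks a
LEFT JOIN tasks b ON a.parent_id = b.id

Result:
item     | parent  
---------+---------
Research | NULL    
Deploy   | NULL    
Setup    | Research
Review   | Setup   
Audit    | Deploy  
Train    | Setup   
Plan     | Review  
Refactor | Review  
Migrate  | Research


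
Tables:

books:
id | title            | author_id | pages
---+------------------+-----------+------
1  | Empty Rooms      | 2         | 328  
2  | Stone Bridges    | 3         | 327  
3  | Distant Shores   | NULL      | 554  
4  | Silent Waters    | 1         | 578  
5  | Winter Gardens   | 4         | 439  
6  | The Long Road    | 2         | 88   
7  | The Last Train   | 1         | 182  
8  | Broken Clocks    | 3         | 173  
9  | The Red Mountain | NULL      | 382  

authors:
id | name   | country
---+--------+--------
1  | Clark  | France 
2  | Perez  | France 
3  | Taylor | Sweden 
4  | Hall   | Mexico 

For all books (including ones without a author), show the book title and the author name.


LEFT JOIN keeps every row from books (the left table); where author_id has no match in authors, the author columns become NULL. Walk through each book:
  - book 1 (Empty Rooms): author_id=2 -> matches Perez
  - book 2 (Stone Bridges): author_id=3 -> matches Taylor
  - book 3 (Distant Shores): author_id=NULL, no match -> kept with NULL
  - book 4 (Silent Waters): author_id=1 -> matches Clark
  - book 5 (Winter Gardens): author_id=4 -> matches Hall
  - book 6 (The Long Road): author_id=2 -> matches Perez
  - book 7 (The Last Train): author_id=1 -> matches Clark
  - book 8 (Broken Clocks): author_id=3 -> matches Taylor
  - book 9 (The Red Mountain): author_id=NULL, no match -> kept with NULL
All 9 rows appear; 2 have NULL author.

SQL:
SELECT a.title, b.name AS author
FROM books a
LEFT JOIN authors b ON a.author_id = b.id

Result:
title            | author
-----------------+-------
Empty Rooms      | Perez 
Stone Bridges    | Taylor
Distant Shores   | NULL  
Silent Waters    | Clark 
Winter Gardens   | Hall  
The Long Road    | Perez 
The Last Train   | Clark 
Broken Clocks    | Taylor
The Red Mountain | NULL  


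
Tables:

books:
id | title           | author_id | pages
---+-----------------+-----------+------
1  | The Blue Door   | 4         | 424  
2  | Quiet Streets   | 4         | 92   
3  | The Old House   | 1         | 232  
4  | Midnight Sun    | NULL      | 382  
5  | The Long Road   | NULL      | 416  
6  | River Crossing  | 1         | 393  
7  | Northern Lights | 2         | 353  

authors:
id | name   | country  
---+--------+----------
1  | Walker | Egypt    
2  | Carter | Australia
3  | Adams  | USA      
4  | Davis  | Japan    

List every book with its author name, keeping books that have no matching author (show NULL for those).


LEFT JOIN keeps every row from books (the left table); where author_id has no match in authors, the author columns become NULL. Walk through each book:
  - book 1 (The Blue Door): author_id=4 -> matches Davis
  - book 2 (Quiet Streets): author_id=4 -> matches Davis
  - book 3 (The Old House): author_id=1 -> matches Walker
  - book 4 (Midnight Sun): author_id=NULL, no match -> kept with NULL
  - book 5 (The Long Road): author_id=NULL, no match -> kept with NULL
  - book 6 (River Crossing): author_id=1 -> matches Walker
  - book 7 (Northern Lights): author_id=2 -> matches Carter
All 7 rows appear; 2 have NULL author.

SQL:
SELECT a.title, b.name AS author
FROM books a
LEFT JOIN authors b ON a.author_id = b.id

Result:
title           | author
----------------+-------
The Blue Door   | Davis 
Quiet Streets   | Davis 
The Old House   | Walker
Midnight Sun    | NULL  
The Long Road   | NULL  
River Crossing  | Walker
Northern Lights | Carter
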